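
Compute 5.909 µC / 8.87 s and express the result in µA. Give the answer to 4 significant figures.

(5.909 × 10⁻⁶) / (8.87) = 0.666178 × 10⁻⁶ A

0.6662 µA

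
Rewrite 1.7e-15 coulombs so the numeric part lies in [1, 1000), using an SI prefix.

1.7 femtocoulombs

= 1.7e-15 coulombs; 1e-15 is femto.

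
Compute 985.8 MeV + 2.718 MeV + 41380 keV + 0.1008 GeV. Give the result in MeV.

1130.698 MeV

In MeV:
  985.8 MeV → 985.8
  2.718 MeV → 2.718
  41380 keV = 41380 × 10^-3 MeV = 41.38
  0.1008 GeV = 0.1008 × 10^3 MeV = 100.8
Sum: 985.8 + 2.718 + 41.38 + 100.8 = 1130.698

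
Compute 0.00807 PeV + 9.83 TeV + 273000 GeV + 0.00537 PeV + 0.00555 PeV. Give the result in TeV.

301.82 TeV

In TeV:
  0.00807 PeV = 0.00807 × 10^3 TeV = 8.07
  9.83 TeV → 9.83
  273000 GeV = 273000 × 10^-3 TeV = 273
  0.00537 PeV = 0.00537 × 10^3 TeV = 5.37
  0.00555 PeV = 0.00555 × 10^3 TeV = 5.55
Sum: 8.07 + 9.83 + 273 + 5.37 + 5.55 = 301.82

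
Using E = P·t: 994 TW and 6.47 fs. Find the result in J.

6.43118 J

994 × 10¹² × 6.47 × 10⁻¹⁵ = 6431.18 × 10⁻³ J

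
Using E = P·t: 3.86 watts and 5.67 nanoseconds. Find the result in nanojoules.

3.86 × 5.67e-9 = 21.8862e-9 J

21.8862 nanojoules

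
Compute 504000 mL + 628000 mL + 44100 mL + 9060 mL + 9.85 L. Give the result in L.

1195.01 L

In L:
  504000 mL = 504000e-3 L = 504
  628000 mL = 628000e-3 L = 628
  44100 mL = 44100e-3 L = 44.1
  9060 mL = 9060e-3 L = 9.06
  9.85 L → 9.85
Sum: 504 + 628 + 44.1 + 9.06 + 9.85 = 1195.01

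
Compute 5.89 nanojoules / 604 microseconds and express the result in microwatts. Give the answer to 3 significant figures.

(5.89 × 10^-9) / (604 × 10^-6) = 0.0097517 × 10^-3 W

9.75 microwatts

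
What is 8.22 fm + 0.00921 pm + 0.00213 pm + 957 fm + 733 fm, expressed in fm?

In fm:
  8.22 fm → 8.22
  0.00921 pm = 0.00921 × 10^3 fm = 9.21
  0.00213 pm = 0.00213 × 10^3 fm = 2.13
  957 fm → 957
  733 fm → 733
Sum: 8.22 + 9.21 + 2.13 + 957 + 733 = 1709.56

1709.56 fm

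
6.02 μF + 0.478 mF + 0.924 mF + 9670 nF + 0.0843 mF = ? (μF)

In μF:
  6.02 μF → 6.02
  0.478 mF = 0.478 × 10³ μF = 478
  0.924 mF = 0.924 × 10³ μF = 924
  9670 nF = 9670 × 10⁻³ μF = 9.67
  0.0843 mF = 0.0843 × 10³ μF = 84.3
Sum: 6.02 + 478 + 924 + 9.67 + 84.3 = 1501.99

1501.99 μF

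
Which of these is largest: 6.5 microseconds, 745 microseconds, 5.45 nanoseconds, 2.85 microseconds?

6.5 microseconds = 0.0000065 seconds
745 microseconds = 0.000745 seconds
5.45 nanoseconds = 0.00000000545 seconds
2.85 microseconds = 0.00000285 seconds

745 microseconds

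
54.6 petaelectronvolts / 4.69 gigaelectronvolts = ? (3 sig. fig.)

11600000

(54.6 × 10^15) / (4.69 × 10^9) = 11.64 × 10^6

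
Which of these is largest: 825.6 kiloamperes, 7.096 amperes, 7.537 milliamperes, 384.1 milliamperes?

825.6 kiloamperes = 825600 amperes
7.096 amperes = 7.096 amperes
7.537 milliamperes = 0.007537 amperes
384.1 milliamperes = 0.3841 amperes

825.6 kiloamperes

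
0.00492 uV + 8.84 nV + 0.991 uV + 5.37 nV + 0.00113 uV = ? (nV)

1011.26 nV

In nV:
  0.00492 uV = 0.00492 × 10³ nV = 4.92
  8.84 nV → 8.84
  0.991 uV = 0.991 × 10³ nV = 991
  5.37 nV → 5.37
  0.00113 uV = 0.00113 × 10³ nV = 1.13
Sum: 4.92 + 8.84 + 991 + 5.37 + 1.13 = 1011.26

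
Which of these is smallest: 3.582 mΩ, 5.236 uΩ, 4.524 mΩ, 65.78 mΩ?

3.582 mΩ = 0.003582 Ω
5.236 uΩ = 0.000005236 Ω
4.524 mΩ = 0.004524 Ω
65.78 mΩ = 0.06578 Ω

5.236 uΩ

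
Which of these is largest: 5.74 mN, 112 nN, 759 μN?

5.74 mN

5.74 mN = 0.00574 N
112 nN = 0.000000112 N
759 μN = 0.000759 N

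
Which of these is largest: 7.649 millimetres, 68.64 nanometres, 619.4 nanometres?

7.649 millimetres = 0.007649 metres
68.64 nanometres = 0.00000006864 metres
619.4 nanometres = 0.0000006194 metres

7.649 millimetres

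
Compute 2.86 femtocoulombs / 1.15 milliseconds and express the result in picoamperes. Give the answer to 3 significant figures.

(2.86e-15) / (1.15e-3) = 2.487e-12 A

2.49 picoamperes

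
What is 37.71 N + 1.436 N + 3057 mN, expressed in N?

42.203 N

In N:
  37.71 N → 37.71
  1.436 N → 1.436
  3057 mN = 3057e-3 N = 3.057
Sum: 37.71 + 1.436 + 3.057 = 42.203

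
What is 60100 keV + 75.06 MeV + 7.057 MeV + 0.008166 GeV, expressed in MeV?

In MeV:
  60100 keV = 60100 × 10⁻³ MeV = 60.1
  75.06 MeV → 75.06
  7.057 MeV → 7.057
  0.008166 GeV = 0.008166 × 10³ MeV = 8.166
Sum: 60.1 + 75.06 + 7.057 + 8.166 = 150.383

150.383 MeV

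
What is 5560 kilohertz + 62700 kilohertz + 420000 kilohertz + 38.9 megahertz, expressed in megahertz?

527.16 megahertz

In megahertz:
  5560 kilohertz = 5560e-3 megahertz = 5.56
  62700 kilohertz = 62700e-3 megahertz = 62.7
  420000 kilohertz = 420000e-3 megahertz = 420
  38.9 megahertz → 38.9
Sum: 5.56 + 62.7 + 420 + 38.9 = 527.16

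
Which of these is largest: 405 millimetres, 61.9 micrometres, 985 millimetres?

405 millimetres = 0.405 metres
61.9 micrometres = 0.0000619 metres
985 millimetres = 0.985 metres

985 millimetres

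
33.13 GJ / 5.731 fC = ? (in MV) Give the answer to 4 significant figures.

(33.13e9) / (5.731e-15) = 5.78084e24 V

5781000000000000000 MV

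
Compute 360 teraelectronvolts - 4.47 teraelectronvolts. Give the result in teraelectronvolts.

355.53 teraelectronvolts

In teraelectronvolts:
  360 teraelectronvolts → 360
  4.47 teraelectronvolts → 4.47
Difference: 360 - 4.47 = 355.53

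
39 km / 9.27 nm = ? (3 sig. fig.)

(39 × 10^3) / (9.27 × 10^-9) = 4.207 × 10^12

4210000000000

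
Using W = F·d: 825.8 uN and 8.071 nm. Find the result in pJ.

6.6650318 pJ

825.8 × 10⁻⁶ × 8.071 × 10⁻⁹ = 6665.0318 × 10⁻¹⁵ J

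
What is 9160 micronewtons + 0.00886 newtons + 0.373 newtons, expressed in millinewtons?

In millinewtons:
  9160 micronewtons = 9160 × 10⁻³ millinewtons = 9.16
  0.00886 newtons = 0.00886 × 10³ millinewtons = 8.86
  0.373 newtons = 0.373 × 10³ millinewtons = 373
Sum: 9.16 + 8.86 + 373 = 391.02

391.02 millinewtons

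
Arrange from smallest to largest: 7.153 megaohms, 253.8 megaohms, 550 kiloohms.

7.153 megaohms = 7153000 ohms
253.8 megaohms = 253800000 ohms
550 kiloohms = 550000 ohms

550 kiloohms < 7.153 megaohms < 253.8 megaohms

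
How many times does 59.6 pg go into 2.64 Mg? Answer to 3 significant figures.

44300000000000000

(2.64 × 10⁶) / (59.6 × 10⁻¹²) = 0.0443 × 10¹⁸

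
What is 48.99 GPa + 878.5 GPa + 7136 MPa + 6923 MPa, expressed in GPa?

941.549 GPa

In GPa:
  48.99 GPa → 48.99
  878.5 GPa → 878.5
  7136 MPa = 7136 × 10⁻³ GPa = 7.136
  6923 MPa = 6923 × 10⁻³ GPa = 6.923
Sum: 48.99 + 878.5 + 7.136 + 6.923 = 941.549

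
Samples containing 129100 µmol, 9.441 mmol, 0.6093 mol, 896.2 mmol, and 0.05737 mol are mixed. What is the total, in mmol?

1701.411 mmol

In mmol:
  129100 µmol = 129100 × 10^-3 mmol = 129.1
  9.441 mmol → 9.441
  0.6093 mol = 0.6093 × 10^3 mmol = 609.3
  896.2 mmol → 896.2
  0.05737 mol = 0.05737 × 10^3 mmol = 57.37
Sum: 129.1 + 9.441 + 609.3 + 896.2 + 57.37 = 1701.411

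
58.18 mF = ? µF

milli = 10⁻³, micro = 10⁻⁶; factor is 10³.
58.18 × 10³ = 58180

58180 µF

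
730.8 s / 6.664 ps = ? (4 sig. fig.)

109700000000000

(730.8) / (6.664 × 10^-12) = 109.66 × 10^12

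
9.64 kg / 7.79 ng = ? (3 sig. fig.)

(9.64e3) / (7.79e-9) = 1.237e12

1240000000000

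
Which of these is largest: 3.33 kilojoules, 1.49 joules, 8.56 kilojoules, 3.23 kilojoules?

8.56 kilojoules

3.33 kilojoules = 3330 joules
1.49 joules = 1.49 joules
8.56 kilojoules = 8560 joules
3.23 kilojoules = 3230 joules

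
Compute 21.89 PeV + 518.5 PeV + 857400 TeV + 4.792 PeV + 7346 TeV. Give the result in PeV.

In PeV:
  21.89 PeV → 21.89
  518.5 PeV → 518.5
  857400 TeV = 857400e-3 PeV = 857.4
  4.792 PeV → 4.792
  7346 TeV = 7346e-3 PeV = 7.346
Sum: 21.89 + 518.5 + 857.4 + 4.792 + 7.346 = 1409.928

1409.928 PeV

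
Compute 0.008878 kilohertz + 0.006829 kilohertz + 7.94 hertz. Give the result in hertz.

23.647 hertz

In hertz:
  0.008878 kilohertz = 0.008878 × 10^3 hertz = 8.878
  0.006829 kilohertz = 0.006829 × 10^3 hertz = 6.829
  7.94 hertz → 7.94
Sum: 8.878 + 6.829 + 7.94 = 23.647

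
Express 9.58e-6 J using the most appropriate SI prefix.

9.58 μJ

= 9.58e-6 J; 1e-6 is micro.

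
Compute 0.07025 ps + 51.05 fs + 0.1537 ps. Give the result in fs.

In fs:
  0.07025 ps = 0.07025 × 10³ fs = 70.25
  51.05 fs → 51.05
  0.1537 ps = 0.1537 × 10³ fs = 153.7
Sum: 70.25 + 51.05 + 153.7 = 275

275 fs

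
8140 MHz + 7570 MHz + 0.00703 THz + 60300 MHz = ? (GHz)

83.04 GHz

In GHz:
  8140 MHz = 8140 × 10^-3 GHz = 8.14
  7570 MHz = 7570 × 10^-3 GHz = 7.57
  0.00703 THz = 0.00703 × 10^3 GHz = 7.03
  60300 MHz = 60300 × 10^-3 GHz = 60.3
Sum: 8.14 + 7.57 + 7.03 + 60.3 = 83.04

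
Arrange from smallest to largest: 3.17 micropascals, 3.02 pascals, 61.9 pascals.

3.17 micropascals < 3.02 pascals < 61.9 pascals

3.17 micropascals = 0.00000317 pascals
3.02 pascals = 3.02 pascals
61.9 pascals = 61.9 pascals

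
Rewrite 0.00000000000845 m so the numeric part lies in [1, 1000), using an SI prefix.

8.45 pm

= 8.45 × 10^-12 m; 10^-12 is pico.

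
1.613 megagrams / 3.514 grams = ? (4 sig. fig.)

459000

(1.613e6) / (3.514) = 0.45902e6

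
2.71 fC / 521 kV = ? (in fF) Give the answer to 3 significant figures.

0.00000520 fF

(2.71e-15) / (521e3) = 0.0052015e-18 F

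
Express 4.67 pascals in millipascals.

4670 millipascals

(no prefix) = 10⁰, milli = 10⁻³; factor is 10³.
4.67 × 10³ = 4670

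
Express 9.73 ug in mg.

0.00973 mg

micro = 10^-6, milli = 10^-3; factor is 10^-3.
9.73 × 10^-3 = 0.00973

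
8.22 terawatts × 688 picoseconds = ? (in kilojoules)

8.22 × 10^12 × 688 × 10^-12 = 5655.36 J

5.65536 kilojoules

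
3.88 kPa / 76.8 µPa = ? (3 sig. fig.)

(3.88 × 10^3) / (76.8 × 10^-6) = 0.05052 × 10^9

50500000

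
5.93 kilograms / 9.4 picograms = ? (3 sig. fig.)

631000000000000

(5.93e3) / (9.4e-12) = 0.6309e15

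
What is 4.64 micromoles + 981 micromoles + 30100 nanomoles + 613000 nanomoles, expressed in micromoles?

1628.74 micromoles

In micromoles:
  4.64 micromoles → 4.64
  981 micromoles → 981
  30100 nanomoles = 30100e-3 micromoles = 30.1
  613000 nanomoles = 613000e-3 micromoles = 613
Sum: 4.64 + 981 + 30.1 + 613 = 1628.74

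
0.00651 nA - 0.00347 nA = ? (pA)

In pA:
  0.00651 nA = 0.00651 × 10^3 pA = 6.51
  0.00347 nA = 0.00347 × 10^3 pA = 3.47
Difference: 6.51 - 3.47 = 3.04

3.04 pA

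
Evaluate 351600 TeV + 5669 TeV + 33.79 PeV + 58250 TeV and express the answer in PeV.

449.309 PeV

In PeV:
  351600 TeV = 351600 × 10^-3 PeV = 351.6
  5669 TeV = 5669 × 10^-3 PeV = 5.669
  33.79 PeV → 33.79
  58250 TeV = 58250 × 10^-3 PeV = 58.25
Sum: 351.6 + 5.669 + 33.79 + 58.25 = 449.309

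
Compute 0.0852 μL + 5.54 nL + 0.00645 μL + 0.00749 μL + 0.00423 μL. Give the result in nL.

108.91 nL

In nL:
  0.0852 μL = 0.0852 × 10³ nL = 85.2
  5.54 nL → 5.54
  0.00645 μL = 0.00645 × 10³ nL = 6.45
  0.00749 μL = 0.00749 × 10³ nL = 7.49
  0.00423 μL = 0.00423 × 10³ nL = 4.23
Sum: 85.2 + 5.54 + 6.45 + 7.49 + 4.23 = 108.91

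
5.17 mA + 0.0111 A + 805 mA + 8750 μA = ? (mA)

830.02 mA

In mA:
  5.17 mA → 5.17
  0.0111 A = 0.0111 × 10^3 mA = 11.1
  805 mA → 805
  8750 μA = 8750 × 10^-3 mA = 8.75
Sum: 5.17 + 11.1 + 805 + 8.75 = 830.02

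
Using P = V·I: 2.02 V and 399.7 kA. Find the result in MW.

2.02 × 399.7e3 = 807.394e3 W

0.807394 MW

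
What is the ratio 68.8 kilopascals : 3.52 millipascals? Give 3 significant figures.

(68.8e3) / (3.52e-3) = 19.55e6

19500000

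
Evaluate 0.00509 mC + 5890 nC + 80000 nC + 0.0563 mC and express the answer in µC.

In µC:
  0.00509 mC = 0.00509e3 µC = 5.09
  5890 nC = 5890e-3 µC = 5.89
  80000 nC = 80000e-3 µC = 80
  0.0563 mC = 0.0563e3 µC = 56.3
Sum: 5.09 + 5.89 + 80 + 56.3 = 147.28

147.28 µC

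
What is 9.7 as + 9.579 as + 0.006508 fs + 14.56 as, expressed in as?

In as:
  9.7 as → 9.7
  9.579 as → 9.579
  0.006508 fs = 0.006508 × 10^3 as = 6.508
  14.56 as → 14.56
Sum: 9.7 + 9.579 + 6.508 + 14.56 = 40.347

40.347 as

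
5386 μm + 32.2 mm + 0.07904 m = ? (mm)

In mm:
  5386 μm = 5386e-3 mm = 5.386
  32.2 mm → 32.2
  0.07904 m = 0.07904e3 mm = 79.04
Sum: 5.386 + 32.2 + 79.04 = 116.626

116.626 mm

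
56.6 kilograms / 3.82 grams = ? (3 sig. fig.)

14800

(56.6 × 10³) / (3.82) = 14.82 × 10³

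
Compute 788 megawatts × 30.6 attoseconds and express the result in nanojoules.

24.1128 nanojoules

788 × 10⁶ × 30.6 × 10⁻¹⁸ = 24112.8 × 10⁻¹² J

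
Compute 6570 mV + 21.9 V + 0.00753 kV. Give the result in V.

In V:
  6570 mV = 6570 × 10^-3 V = 6.57
  21.9 V → 21.9
  0.00753 kV = 0.00753 × 10^3 V = 7.53
Sum: 6.57 + 21.9 + 7.53 = 36

36 V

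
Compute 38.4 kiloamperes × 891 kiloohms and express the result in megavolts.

38.4 × 10³ × 891 × 10³ = 34214.4 × 10⁶ V

34214.4 megavolts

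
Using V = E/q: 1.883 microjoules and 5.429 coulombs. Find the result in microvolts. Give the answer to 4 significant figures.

(1.883e-6) / (5.429) = 0.346841e-6 V

0.3468 microvolts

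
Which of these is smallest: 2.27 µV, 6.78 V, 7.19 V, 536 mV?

2.27 µV

2.27 µV = 0.00000227 V
6.78 V = 6.78 V
7.19 V = 7.19 V
536 mV = 0.536 V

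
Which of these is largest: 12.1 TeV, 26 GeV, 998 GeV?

12.1 TeV

12.1 TeV = 12100000000000 eV
26 GeV = 26000000000 eV
998 GeV = 998000000000 eV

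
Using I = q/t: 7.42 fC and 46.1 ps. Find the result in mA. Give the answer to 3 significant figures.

0.161 mA

(7.42e-15) / (46.1e-12) = 0.16095e-3 A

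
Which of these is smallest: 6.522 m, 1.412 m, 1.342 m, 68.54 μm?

68.54 μm

6.522 m = 6.522 m
1.412 m = 1.412 m
1.342 m = 1.342 m
68.54 μm = 0.00006854 m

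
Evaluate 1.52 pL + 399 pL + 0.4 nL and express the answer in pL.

In pL:
  1.52 pL → 1.52
  399 pL → 399
  0.4 nL = 0.4 × 10^3 pL = 400
Sum: 1.52 + 399 + 400 = 800.52

800.52 pL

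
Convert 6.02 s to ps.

6020000000000 ps

(no prefix) = 10^0, pico = 10^-12; factor is 10^12.
6.02 × 10^12 = 6020000000000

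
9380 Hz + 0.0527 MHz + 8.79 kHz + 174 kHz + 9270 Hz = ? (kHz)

In kHz:
  9380 Hz = 9380 × 10^-3 kHz = 9.38
  0.0527 MHz = 0.0527 × 10^3 kHz = 52.7
  8.79 kHz → 8.79
  174 kHz → 174
  9270 Hz = 9270 × 10^-3 kHz = 9.27
Sum: 9.38 + 52.7 + 8.79 + 174 + 9.27 = 254.14

254.14 kHz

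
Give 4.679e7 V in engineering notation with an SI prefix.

46.79 MV

= 46.79e6 V; 1e6 is mega.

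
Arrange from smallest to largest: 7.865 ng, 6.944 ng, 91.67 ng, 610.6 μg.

6.944 ng < 7.865 ng < 91.67 ng < 610.6 μg

7.865 ng = 0.000000007865 g
6.944 ng = 0.000000006944 g
91.67 ng = 0.00000009167 g
610.6 μg = 0.0006106 g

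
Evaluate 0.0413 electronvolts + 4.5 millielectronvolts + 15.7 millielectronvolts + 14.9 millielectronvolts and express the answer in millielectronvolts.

76.4 millielectronvolts

In millielectronvolts:
  0.0413 electronvolts = 0.0413 × 10^3 millielectronvolts = 41.3
  4.5 millielectronvolts → 4.5
  15.7 millielectronvolts → 15.7
  14.9 millielectronvolts → 14.9
Sum: 41.3 + 4.5 + 15.7 + 14.9 = 76.4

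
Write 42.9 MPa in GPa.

mega = 10^6, giga = 10^9; factor is 10^-3.
42.9 × 10^-3 = 0.0429

0.0429 GPa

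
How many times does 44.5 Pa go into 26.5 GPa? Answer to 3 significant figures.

596000000

(26.5e9) / (44.5) = 0.5955e9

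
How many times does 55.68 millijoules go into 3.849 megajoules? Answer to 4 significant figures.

(3.849 × 10^6) / (55.68 × 10^-3) = 0.069127 × 10^9

69130000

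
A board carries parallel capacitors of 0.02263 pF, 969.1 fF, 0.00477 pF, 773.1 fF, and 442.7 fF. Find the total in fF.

2212.3 fF

In fF:
  0.02263 pF = 0.02263e3 fF = 22.63
  969.1 fF → 969.1
  0.00477 pF = 0.00477e3 fF = 4.77
  773.1 fF → 773.1
  442.7 fF → 442.7
Sum: 22.63 + 969.1 + 4.77 + 773.1 + 442.7 = 2212.3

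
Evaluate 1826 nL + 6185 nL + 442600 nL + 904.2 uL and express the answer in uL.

1354.811 uL

In uL:
  1826 nL = 1826e-3 uL = 1.826
  6185 nL = 6185e-3 uL = 6.185
  442600 nL = 442600e-3 uL = 442.6
  904.2 uL → 904.2
Sum: 1.826 + 6.185 + 442.6 + 904.2 = 1354.811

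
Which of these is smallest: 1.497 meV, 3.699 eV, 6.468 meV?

1.497 meV = 0.001497 eV
3.699 eV = 3.699 eV
6.468 meV = 0.006468 eV

1.497 meV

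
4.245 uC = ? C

0.000004245 C

micro = 1e-6, (no prefix) = 1e0; factor is 1e-6.
4.245 × 1e-6 = 0.000004245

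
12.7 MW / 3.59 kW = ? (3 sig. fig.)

3540

(12.7 × 10⁶) / (3.59 × 10³) = 3.538 × 10³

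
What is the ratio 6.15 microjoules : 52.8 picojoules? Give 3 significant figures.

116000

(6.15 × 10^-6) / (52.8 × 10^-12) = 0.1165 × 10^6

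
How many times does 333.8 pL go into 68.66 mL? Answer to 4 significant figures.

(68.66 × 10⁻³) / (333.8 × 10⁻¹²) = 0.20569 × 10⁹

205700000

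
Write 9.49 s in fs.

(no prefix) = 1e0, femto = 1e-15; factor is 1e15.
9.49 × 1e15 = 9490000000000000

9490000000000000 fs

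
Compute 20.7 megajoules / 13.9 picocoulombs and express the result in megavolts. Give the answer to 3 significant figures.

(20.7 × 10^6) / (13.9 × 10^-12) = 1.4892 × 10^18 V

1490000000000 megavolts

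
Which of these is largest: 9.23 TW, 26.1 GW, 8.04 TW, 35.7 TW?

35.7 TW

9.23 TW = 9230000000000 W
26.1 GW = 26100000000 W
8.04 TW = 8040000000000 W
35.7 TW = 35700000000000 W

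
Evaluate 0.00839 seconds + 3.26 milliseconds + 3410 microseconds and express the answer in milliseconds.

In milliseconds:
  0.00839 seconds = 0.00839e3 milliseconds = 8.39
  3.26 milliseconds → 3.26
  3410 microseconds = 3410e-3 milliseconds = 3.41
Sum: 8.39 + 3.26 + 3.41 = 15.06

15.06 milliseconds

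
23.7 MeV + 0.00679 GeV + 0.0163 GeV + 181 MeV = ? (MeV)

In MeV:
  23.7 MeV → 23.7
  0.00679 GeV = 0.00679 × 10³ MeV = 6.79
  0.0163 GeV = 0.0163 × 10³ MeV = 16.3
  181 MeV → 181
Sum: 23.7 + 6.79 + 16.3 + 181 = 227.79

227.79 MeV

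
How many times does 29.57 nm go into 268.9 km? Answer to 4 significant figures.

9094000000000

(268.9 × 10³) / (29.57 × 10⁻⁹) = 9.0937 × 10¹²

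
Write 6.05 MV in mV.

6050000000 mV

mega = 1e6, milli = 1e-3; factor is 1e9.
6.05 × 1e9 = 6050000000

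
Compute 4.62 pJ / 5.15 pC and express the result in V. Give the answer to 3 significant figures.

(4.62e-12) / (5.15e-12) = 0.89709 V

0.897 V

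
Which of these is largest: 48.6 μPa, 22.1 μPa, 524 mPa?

524 mPa

48.6 μPa = 0.0000486 Pa
22.1 μPa = 0.0000221 Pa
524 mPa = 0.524 Pa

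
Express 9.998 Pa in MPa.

0.000009998 MPa

(no prefix) = 1e0, mega = 1e6; factor is 1e-6.
9.998 × 1e-6 = 0.000009998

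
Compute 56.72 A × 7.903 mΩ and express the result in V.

0.44825816 V

56.72 × 7.903 × 10^-3 = 448.25816 × 10^-3 V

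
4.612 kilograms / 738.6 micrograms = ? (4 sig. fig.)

6244000

(4.612 × 10³) / (738.6 × 10⁻⁶) = 0.0062442 × 10⁹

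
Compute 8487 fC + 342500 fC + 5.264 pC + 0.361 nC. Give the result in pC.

In pC:
  8487 fC = 8487 × 10⁻³ pC = 8.487
  342500 fC = 342500 × 10⁻³ pC = 342.5
  5.264 pC → 5.264
  0.361 nC = 0.361 × 10³ pC = 361
Sum: 8.487 + 342.5 + 5.264 + 361 = 717.251

717.251 pC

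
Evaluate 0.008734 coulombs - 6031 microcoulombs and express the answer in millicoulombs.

In millicoulombs:
  0.008734 coulombs = 0.008734 × 10^3 millicoulombs = 8.734
  6031 microcoulombs = 6031 × 10^-3 millicoulombs = 6.031
Difference: 8.734 - 6.031 = 2.703

2.703 millicoulombs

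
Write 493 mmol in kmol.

0.000493 kmol

milli = 10⁻³, kilo = 10³; factor is 10⁻⁶.
493 × 10⁻⁶ = 0.000493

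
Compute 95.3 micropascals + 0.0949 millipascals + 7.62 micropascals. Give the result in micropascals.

In micropascals:
  95.3 micropascals → 95.3
  0.0949 millipascals = 0.0949e3 micropascals = 94.9
  7.62 micropascals → 7.62
Sum: 95.3 + 94.9 + 7.62 = 197.82

197.82 micropascals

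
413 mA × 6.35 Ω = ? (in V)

2.62255 V

413 × 10^-3 × 6.35 = 2622.55 × 10^-3 V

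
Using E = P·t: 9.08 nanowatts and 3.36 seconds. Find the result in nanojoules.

9.08e-9 × 3.36 = 30.5088e-9 J

30.5088 nanojoules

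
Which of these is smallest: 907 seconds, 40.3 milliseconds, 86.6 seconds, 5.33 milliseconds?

907 seconds = 907 seconds
40.3 milliseconds = 0.0403 seconds
86.6 seconds = 86.6 seconds
5.33 milliseconds = 0.00533 seconds

5.33 milliseconds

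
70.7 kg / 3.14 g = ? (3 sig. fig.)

(70.7 × 10^3) / (3.14) = 22.52 × 10^3

22500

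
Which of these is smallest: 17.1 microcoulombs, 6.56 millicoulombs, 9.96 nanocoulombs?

9.96 nanocoulombs

17.1 microcoulombs = 0.0000171 coulombs
6.56 millicoulombs = 0.00656 coulombs
9.96 nanocoulombs = 0.00000000996 coulombs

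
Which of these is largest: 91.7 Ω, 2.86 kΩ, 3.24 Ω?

91.7 Ω = 91.7 Ω
2.86 kΩ = 2860 Ω
3.24 Ω = 3.24 Ω

2.86 kΩ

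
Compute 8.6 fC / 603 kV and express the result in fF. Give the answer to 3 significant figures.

0.0000143 fF

(8.6 × 10⁻¹⁵) / (603 × 10³) = 0.014262 × 10⁻¹⁸ F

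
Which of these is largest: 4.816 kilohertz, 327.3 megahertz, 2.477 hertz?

4.816 kilohertz = 4816 hertz
327.3 megahertz = 327300000 hertz
2.477 hertz = 2.477 hertz

327.3 megahertz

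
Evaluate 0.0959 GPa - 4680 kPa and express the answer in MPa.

In MPa:
  0.0959 GPa = 0.0959 × 10^3 MPa = 95.9
  4680 kPa = 4680 × 10^-3 MPa = 4.68
Difference: 95.9 - 4.68 = 91.22

91.22 MPa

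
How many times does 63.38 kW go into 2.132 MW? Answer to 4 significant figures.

33.64

(2.132e6) / (63.38e3) = 0.033638e3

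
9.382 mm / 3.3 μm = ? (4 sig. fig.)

2843

(9.382 × 10^-3) / (3.3 × 10^-6) = 2.843 × 10^3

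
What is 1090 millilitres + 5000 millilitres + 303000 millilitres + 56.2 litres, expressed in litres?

365.29 litres

In litres:
  1090 millilitres = 1090 × 10^-3 litres = 1.09
  5000 millilitres = 5000 × 10^-3 litres = 5
  303000 millilitres = 303000 × 10^-3 litres = 303
  56.2 litres → 56.2
Sum: 1.09 + 5 + 303 + 56.2 = 365.29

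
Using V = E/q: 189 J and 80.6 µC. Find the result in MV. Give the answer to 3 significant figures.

2.34 MV

(189) / (80.6 × 10^-6) = 2.3449 × 10^6 V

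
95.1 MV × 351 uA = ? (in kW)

33.3801 kW

95.1 × 10⁶ × 351 × 10⁻⁶ = 33380.1 W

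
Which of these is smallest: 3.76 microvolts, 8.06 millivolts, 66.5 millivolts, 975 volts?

3.76 microvolts

3.76 microvolts = 0.00000376 volts
8.06 millivolts = 0.00806 volts
66.5 millivolts = 0.0665 volts
975 volts = 975 volts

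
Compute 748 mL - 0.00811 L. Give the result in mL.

739.89 mL

In mL:
  748 mL → 748
  0.00811 L = 0.00811e3 mL = 8.11
Difference: 748 - 8.11 = 739.89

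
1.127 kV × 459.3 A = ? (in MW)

0.5176311 MW

1.127e3 × 459.3 = 517.6311e3 W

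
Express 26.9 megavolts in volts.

26900000 volts

mega = 1e6, (no prefix) = 1e0; factor is 1e6.
26.9 × 1e6 = 26900000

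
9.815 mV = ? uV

milli = 1e-3, micro = 1e-6; factor is 1e3.
9.815 × 1e3 = 9815

9815 uV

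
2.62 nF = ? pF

2620 pF

nano = 1e-9, pico = 1e-12; factor is 1e3.
2.62 × 1e3 = 2620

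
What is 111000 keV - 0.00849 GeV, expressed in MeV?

102.51 MeV

In MeV:
  111000 keV = 111000 × 10^-3 MeV = 111
  0.00849 GeV = 0.00849 × 10^3 MeV = 8.49
Difference: 111 - 8.49 = 102.51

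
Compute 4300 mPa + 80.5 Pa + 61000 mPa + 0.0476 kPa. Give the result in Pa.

In Pa:
  4300 mPa = 4300e-3 Pa = 4.3
  80.5 Pa → 80.5
  61000 mPa = 61000e-3 Pa = 61
  0.0476 kPa = 0.0476e3 Pa = 47.6
Sum: 4.3 + 80.5 + 61 + 47.6 = 193.4

193.4 Pa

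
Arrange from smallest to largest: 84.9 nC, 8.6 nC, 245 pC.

245 pC < 8.6 nC < 84.9 nC

84.9 nC = 0.0000000849 C
8.6 nC = 0.0000000086 C
245 pC = 0.000000000245 C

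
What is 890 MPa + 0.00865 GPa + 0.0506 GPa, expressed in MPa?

In MPa:
  890 MPa → 890
  0.00865 GPa = 0.00865e3 MPa = 8.65
  0.0506 GPa = 0.0506e3 MPa = 50.6
Sum: 890 + 8.65 + 50.6 = 949.25

949.25 MPa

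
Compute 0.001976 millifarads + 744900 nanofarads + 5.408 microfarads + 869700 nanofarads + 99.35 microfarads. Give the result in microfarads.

1721.334 microfarads

In microfarads:
  0.001976 millifarads = 0.001976 × 10^3 microfarads = 1.976
  744900 nanofarads = 744900 × 10^-3 microfarads = 744.9
  5.408 microfarads → 5.408
  869700 nanofarads = 869700 × 10^-3 microfarads = 869.7
  99.35 microfarads → 99.35
Sum: 1.976 + 744.9 + 5.408 + 869.7 + 99.35 = 1721.334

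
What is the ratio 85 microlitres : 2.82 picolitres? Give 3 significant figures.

30100000

(85 × 10⁻⁶) / (2.82 × 10⁻¹²) = 30.14 × 10⁶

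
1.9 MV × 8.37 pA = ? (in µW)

15.903 µW

1.9 × 10⁶ × 8.37 × 10⁻¹² = 15.903 × 10⁻⁶ W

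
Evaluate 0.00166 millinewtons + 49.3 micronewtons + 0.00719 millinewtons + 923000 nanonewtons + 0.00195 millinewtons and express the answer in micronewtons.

983.1 micronewtons

In micronewtons:
  0.00166 millinewtons = 0.00166 × 10^3 micronewtons = 1.66
  49.3 micronewtons → 49.3
  0.00719 millinewtons = 0.00719 × 10^3 micronewtons = 7.19
  923000 nanonewtons = 923000 × 10^-3 micronewtons = 923
  0.00195 millinewtons = 0.00195 × 10^3 micronewtons = 1.95
Sum: 1.66 + 49.3 + 7.19 + 923 + 1.95 = 983.1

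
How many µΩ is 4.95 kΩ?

4950000000 µΩ

kilo = 1e3, micro = 1e-6; factor is 1e9.
4.95 × 1e9 = 4950000000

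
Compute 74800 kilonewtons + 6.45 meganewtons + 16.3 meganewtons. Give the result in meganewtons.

In meganewtons:
  74800 kilonewtons = 74800 × 10⁻³ meganewtons = 74.8
  6.45 meganewtons → 6.45
  16.3 meganewtons → 16.3
Sum: 74.8 + 6.45 + 16.3 = 97.55

97.55 meganewtons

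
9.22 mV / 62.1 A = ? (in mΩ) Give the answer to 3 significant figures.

(9.22e-3) / (62.1) = 0.14847e-3 Ω

0.148 mΩ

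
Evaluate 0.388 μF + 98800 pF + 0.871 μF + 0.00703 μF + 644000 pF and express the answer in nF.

In nF:
  0.388 μF = 0.388 × 10^3 nF = 388
  98800 pF = 98800 × 10^-3 nF = 98.8
  0.871 μF = 0.871 × 10^3 nF = 871
  0.00703 μF = 0.00703 × 10^3 nF = 7.03
  644000 pF = 644000 × 10^-3 nF = 644
Sum: 388 + 98.8 + 871 + 7.03 + 644 = 2008.83

2008.83 nF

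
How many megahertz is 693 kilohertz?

0.693 megahertz

kilo = 10^3, mega = 10^6; factor is 10^-3.
693 × 10^-3 = 0.693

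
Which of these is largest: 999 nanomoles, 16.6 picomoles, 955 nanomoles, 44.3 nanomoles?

999 nanomoles

999 nanomoles = 0.000000999 moles
16.6 picomoles = 0.0000000000166 moles
955 nanomoles = 0.000000955 moles
44.3 nanomoles = 0.0000000443 moles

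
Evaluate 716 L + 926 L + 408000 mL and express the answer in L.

In L:
  716 L → 716
  926 L → 926
  408000 mL = 408000 × 10^-3 L = 408
Sum: 716 + 926 + 408 = 2050

2050 L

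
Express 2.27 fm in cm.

femto = 10^-15, centi = 10^-2; factor is 10^-13.
2.27 × 10^-13 = 0.000000000000227

0.000000000000227 cm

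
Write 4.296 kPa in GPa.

kilo = 1e3, giga = 1e9; factor is 1e-6.
4.296 × 1e-6 = 0.000004296

0.000004296 GPa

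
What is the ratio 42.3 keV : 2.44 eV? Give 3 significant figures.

17300

(42.3e3) / (2.44) = 17.34e3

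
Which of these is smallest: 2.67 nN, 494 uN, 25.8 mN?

2.67 nN = 0.00000000267 N
494 uN = 0.000494 N
25.8 mN = 0.0258 N

2.67 nN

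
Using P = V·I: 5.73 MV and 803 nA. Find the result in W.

4.60119 W

5.73 × 10⁶ × 803 × 10⁻⁹ = 4601.19 × 10⁻³ W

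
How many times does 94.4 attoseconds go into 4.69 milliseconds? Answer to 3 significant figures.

49700000000000

(4.69 × 10⁻³) / (94.4 × 10⁻¹⁸) = 0.04968 × 10¹⁵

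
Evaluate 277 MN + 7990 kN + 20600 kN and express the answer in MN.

305.59 MN

In MN:
  277 MN → 277
  7990 kN = 7990 × 10⁻³ MN = 7.99
  20600 kN = 20600 × 10⁻³ MN = 20.6
Sum: 277 + 7.99 + 20.6 = 305.59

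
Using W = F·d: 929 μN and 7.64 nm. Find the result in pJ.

929 × 10^-6 × 7.64 × 10^-9 = 7097.56 × 10^-15 J

7.09756 pJ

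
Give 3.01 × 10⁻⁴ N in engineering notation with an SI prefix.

301 µN

= 301 × 10⁻⁶ N; 10⁻⁶ is micro.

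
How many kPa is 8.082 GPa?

giga = 10⁹, kilo = 10³; factor is 10⁶.
8.082 × 10⁶ = 8082000

8082000 kPa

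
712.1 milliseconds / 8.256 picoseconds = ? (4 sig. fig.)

(712.1 × 10^-3) / (8.256 × 10^-12) = 86.252 × 10^9

86250000000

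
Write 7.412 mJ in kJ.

0.000007412 kJ

milli = 10^-3, kilo = 10^3; factor is 10^-6.
7.412 × 10^-6 = 0.000007412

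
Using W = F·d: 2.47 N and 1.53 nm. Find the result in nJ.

2.47 × 1.53 × 10^-9 = 3.7791 × 10^-9 J

3.7791 nJ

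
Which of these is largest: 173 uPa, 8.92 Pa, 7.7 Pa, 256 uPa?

173 uPa = 0.000173 Pa
8.92 Pa = 8.92 Pa
7.7 Pa = 7.7 Pa
256 uPa = 0.000256 Pa

8.92 Pa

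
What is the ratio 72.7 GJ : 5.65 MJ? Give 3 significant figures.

(72.7 × 10⁹) / (5.65 × 10⁶) = 12.87 × 10³

12900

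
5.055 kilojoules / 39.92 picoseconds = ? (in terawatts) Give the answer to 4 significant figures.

126.6 terawatts

(5.055 × 10³) / (39.92 × 10⁻¹²) = 0.126628 × 10¹⁵ W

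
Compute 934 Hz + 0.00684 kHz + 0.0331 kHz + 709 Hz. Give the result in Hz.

1682.94 Hz

In Hz:
  934 Hz → 934
  0.00684 kHz = 0.00684 × 10³ Hz = 6.84
  0.0331 kHz = 0.0331 × 10³ Hz = 33.1
  709 Hz → 709
Sum: 934 + 6.84 + 33.1 + 709 = 1682.94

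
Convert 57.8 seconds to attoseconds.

(no prefix) = 10^0, atto = 10^-18; factor is 10^18.
57.8 × 10^18 = 57800000000000000000

57800000000000000000 attoseconds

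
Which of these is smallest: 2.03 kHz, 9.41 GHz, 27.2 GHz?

2.03 kHz = 2030 Hz
9.41 GHz = 9410000000 Hz
27.2 GHz = 27200000000 Hz

2.03 kHz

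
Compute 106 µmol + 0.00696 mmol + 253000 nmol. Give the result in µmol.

In µmol:
  106 µmol → 106
  0.00696 mmol = 0.00696 × 10³ µmol = 6.96
  253000 nmol = 253000 × 10⁻³ µmol = 253
Sum: 106 + 6.96 + 253 = 365.96

365.96 µmol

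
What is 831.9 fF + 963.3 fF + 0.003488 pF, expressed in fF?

In fF:
  831.9 fF → 831.9
  963.3 fF → 963.3
  0.003488 pF = 0.003488 × 10^3 fF = 3.488
Sum: 831.9 + 963.3 + 3.488 = 1798.688

1798.688 fF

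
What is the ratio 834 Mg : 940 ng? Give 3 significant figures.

(834e6) / (940e-9) = 0.8872e15

887000000000000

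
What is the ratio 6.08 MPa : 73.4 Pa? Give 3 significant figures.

82800

(6.08 × 10^6) / (73.4) = 0.08283 × 10^6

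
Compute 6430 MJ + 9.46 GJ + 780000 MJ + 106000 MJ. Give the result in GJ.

901.89 GJ

In GJ:
  6430 MJ = 6430 × 10^-3 GJ = 6.43
  9.46 GJ → 9.46
  780000 MJ = 780000 × 10^-3 GJ = 780
  106000 MJ = 106000 × 10^-3 GJ = 106
Sum: 6.43 + 9.46 + 780 + 106 = 901.89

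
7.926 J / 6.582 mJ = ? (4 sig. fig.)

(7.926) / (6.582e-3) = 1.2042e3

1204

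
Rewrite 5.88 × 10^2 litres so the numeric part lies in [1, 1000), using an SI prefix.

588 litres

= 588 litres; mantissa already in [1, 1000).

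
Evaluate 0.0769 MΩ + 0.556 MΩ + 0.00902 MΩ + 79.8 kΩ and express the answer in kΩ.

721.72 kΩ

In kΩ:
  0.0769 MΩ = 0.0769e3 kΩ = 76.9
  0.556 MΩ = 0.556e3 kΩ = 556
  0.00902 MΩ = 0.00902e3 kΩ = 9.02
  79.8 kΩ → 79.8
Sum: 76.9 + 556 + 9.02 + 79.8 = 721.72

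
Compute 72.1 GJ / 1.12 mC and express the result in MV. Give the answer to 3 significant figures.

(72.1 × 10⁹) / (1.12 × 10⁻³) = 64.375 × 10¹² V

64400000 MV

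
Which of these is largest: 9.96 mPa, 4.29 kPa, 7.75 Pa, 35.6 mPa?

4.29 kPa

9.96 mPa = 0.00996 Pa
4.29 kPa = 4290 Pa
7.75 Pa = 7.75 Pa
35.6 mPa = 0.0356 Pa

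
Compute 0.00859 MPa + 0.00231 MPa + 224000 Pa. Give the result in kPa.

234.9 kPa

In kPa:
  0.00859 MPa = 0.00859 × 10³ kPa = 8.59
  0.00231 MPa = 0.00231 × 10³ kPa = 2.31
  224000 Pa = 224000 × 10⁻³ kPa = 224
Sum: 8.59 + 2.31 + 224 = 234.9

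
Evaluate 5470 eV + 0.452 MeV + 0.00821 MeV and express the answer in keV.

465.68 keV

In keV:
  5470 eV = 5470 × 10⁻³ keV = 5.47
  0.452 MeV = 0.452 × 10³ keV = 452
  0.00821 MeV = 0.00821 × 10³ keV = 8.21
Sum: 5.47 + 452 + 8.21 = 465.68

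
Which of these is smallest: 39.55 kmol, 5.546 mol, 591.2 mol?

5.546 mol

39.55 kmol = 39550 mol
5.546 mol = 5.546 mol
591.2 mol = 591.2 mol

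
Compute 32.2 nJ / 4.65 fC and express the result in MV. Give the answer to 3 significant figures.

6.92 MV

(32.2 × 10^-9) / (4.65 × 10^-15) = 6.9247 × 10^6 V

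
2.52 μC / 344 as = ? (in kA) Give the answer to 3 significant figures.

(2.52 × 10⁻⁶) / (344 × 10⁻¹⁸) = 0.0073256 × 10¹² A

7330000 kA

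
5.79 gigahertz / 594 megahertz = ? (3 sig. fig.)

(5.79e9) / (594e6) = 0.009747e3

9.75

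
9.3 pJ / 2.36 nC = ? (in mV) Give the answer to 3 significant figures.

(9.3 × 10⁻¹²) / (2.36 × 10⁻⁹) = 3.9407 × 10⁻³ V

3.94 mV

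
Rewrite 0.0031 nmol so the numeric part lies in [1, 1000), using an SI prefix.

3.1 pmol

= 3.1e-12 mol; 1e-12 is pico.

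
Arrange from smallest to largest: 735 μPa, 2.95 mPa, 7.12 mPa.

735 μPa = 0.000735 Pa
2.95 mPa = 0.00295 Pa
7.12 mPa = 0.00712 Pa

735 μPa < 2.95 mPa < 7.12 mPa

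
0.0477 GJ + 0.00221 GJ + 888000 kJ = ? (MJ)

937.91 MJ

In MJ:
  0.0477 GJ = 0.0477 × 10^3 MJ = 47.7
  0.00221 GJ = 0.00221 × 10^3 MJ = 2.21
  888000 kJ = 888000 × 10^-3 MJ = 888
Sum: 47.7 + 2.21 + 888 = 937.91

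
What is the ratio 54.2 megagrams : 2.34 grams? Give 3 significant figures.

23200000

(54.2 × 10⁶) / (2.34) = 23.16 × 10⁶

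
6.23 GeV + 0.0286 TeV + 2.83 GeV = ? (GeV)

37.66 GeV

In GeV:
  6.23 GeV → 6.23
  0.0286 TeV = 0.0286 × 10³ GeV = 28.6
  2.83 GeV → 2.83
Sum: 6.23 + 28.6 + 2.83 = 37.66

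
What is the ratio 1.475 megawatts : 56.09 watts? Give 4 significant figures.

(1.475 × 10^6) / (56.09) = 0.026297 × 10^6

26300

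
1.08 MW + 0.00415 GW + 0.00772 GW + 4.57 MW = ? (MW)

In MW:
  1.08 MW → 1.08
  0.00415 GW = 0.00415 × 10^3 MW = 4.15
  0.00772 GW = 0.00772 × 10^3 MW = 7.72
  4.57 MW → 4.57
Sum: 1.08 + 4.15 + 7.72 + 4.57 = 17.52

17.52 MW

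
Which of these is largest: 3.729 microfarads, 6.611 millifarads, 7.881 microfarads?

6.611 millifarads

3.729 microfarads = 0.000003729 farads
6.611 millifarads = 0.006611 farads
7.881 microfarads = 0.000007881 farads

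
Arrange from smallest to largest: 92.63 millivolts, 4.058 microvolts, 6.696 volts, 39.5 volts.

92.63 millivolts = 0.09263 volts
4.058 microvolts = 0.000004058 volts
6.696 volts = 6.696 volts
39.5 volts = 39.5 volts

4.058 microvolts < 92.63 millivolts < 6.696 volts < 39.5 volts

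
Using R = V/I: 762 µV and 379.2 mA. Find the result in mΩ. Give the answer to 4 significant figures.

(762e-6) / (379.2e-3) = 2.00949e-3 Ω

2.009 mΩ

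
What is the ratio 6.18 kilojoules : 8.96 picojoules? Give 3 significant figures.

(6.18e3) / (8.96e-12) = 0.6897e15

690000000000000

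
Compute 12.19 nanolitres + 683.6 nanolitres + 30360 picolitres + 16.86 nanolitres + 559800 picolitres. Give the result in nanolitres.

In nanolitres:
  12.19 nanolitres → 12.19
  683.6 nanolitres → 683.6
  30360 picolitres = 30360e-3 nanolitres = 30.36
  16.86 nanolitres → 16.86
  559800 picolitres = 559800e-3 nanolitres = 559.8
Sum: 12.19 + 683.6 + 30.36 + 16.86 + 559.8 = 1302.81

1302.81 nanolitres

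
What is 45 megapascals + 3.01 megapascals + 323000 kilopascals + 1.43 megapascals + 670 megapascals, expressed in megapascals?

In megapascals:
  45 megapascals → 45
  3.01 megapascals → 3.01
  323000 kilopascals = 323000 × 10⁻³ megapascals = 323
  1.43 megapascals → 1.43
  670 megapascals → 670
Sum: 45 + 3.01 + 323 + 1.43 + 670 = 1042.44

1042.44 megapascals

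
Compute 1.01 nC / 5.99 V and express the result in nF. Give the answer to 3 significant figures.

0.169 nF

(1.01e-9) / (5.99) = 0.16861e-9 F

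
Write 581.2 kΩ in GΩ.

0.0005812 GΩ

kilo = 1e3, giga = 1e9; factor is 1e-6.
581.2 × 1e-6 = 0.0005812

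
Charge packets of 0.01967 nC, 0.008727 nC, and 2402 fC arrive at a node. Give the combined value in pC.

In pC:
  0.01967 nC = 0.01967 × 10^3 pC = 19.67
  0.008727 nC = 0.008727 × 10^3 pC = 8.727
  2402 fC = 2402 × 10^-3 pC = 2.402
Sum: 19.67 + 8.727 + 2.402 = 30.799

30.799 pC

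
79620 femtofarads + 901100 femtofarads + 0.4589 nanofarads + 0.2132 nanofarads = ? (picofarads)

1652.82 picofarads

In picofarads:
  79620 femtofarads = 79620e-3 picofarads = 79.62
  901100 femtofarads = 901100e-3 picofarads = 901.1
  0.4589 nanofarads = 0.4589e3 picofarads = 458.9
  0.2132 nanofarads = 0.2132e3 picofarads = 213.2
Sum: 79.62 + 901.1 + 458.9 + 213.2 = 1652.82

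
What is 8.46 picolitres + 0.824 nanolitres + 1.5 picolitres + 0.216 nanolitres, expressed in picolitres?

In picolitres:
  8.46 picolitres → 8.46
  0.824 nanolitres = 0.824e3 picolitres = 824
  1.5 picolitres → 1.5
  0.216 nanolitres = 0.216e3 picolitres = 216
Sum: 8.46 + 824 + 1.5 + 216 = 1049.96

1049.96 picolitres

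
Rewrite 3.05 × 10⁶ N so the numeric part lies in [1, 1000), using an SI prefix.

= 3.05 × 10⁶ N; 10⁶ is mega.

3.05 MN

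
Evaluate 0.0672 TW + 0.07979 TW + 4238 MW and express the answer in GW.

In GW:
  0.0672 TW = 0.0672e3 GW = 67.2
  0.07979 TW = 0.07979e3 GW = 79.79
  4238 MW = 4238e-3 GW = 4.238
Sum: 67.2 + 79.79 + 4.238 = 151.228

151.228 GW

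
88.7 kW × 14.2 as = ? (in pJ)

88.7e3 × 14.2e-18 = 1259.54e-15 J

1.25954 pJ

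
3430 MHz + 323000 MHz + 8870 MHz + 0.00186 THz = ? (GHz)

In GHz:
  3430 MHz = 3430 × 10⁻³ GHz = 3.43
  323000 MHz = 323000 × 10⁻³ GHz = 323
  8870 MHz = 8870 × 10⁻³ GHz = 8.87
  0.00186 THz = 0.00186 × 10³ GHz = 1.86
Sum: 3.43 + 323 + 8.87 + 1.86 = 337.16

337.16 GHz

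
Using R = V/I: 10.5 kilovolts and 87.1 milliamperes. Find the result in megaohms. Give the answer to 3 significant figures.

(10.5e3) / (87.1e-3) = 0.12055e6 Ω

0.121 megaohms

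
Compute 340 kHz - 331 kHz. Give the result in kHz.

In kHz:
  340 kHz → 340
  331 kHz → 331
Difference: 340 - 331 = 9

9 kHz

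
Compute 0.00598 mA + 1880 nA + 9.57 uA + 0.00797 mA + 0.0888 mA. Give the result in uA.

In uA:
  0.00598 mA = 0.00598 × 10^3 uA = 5.98
  1880 nA = 1880 × 10^-3 uA = 1.88
  9.57 uA → 9.57
  0.00797 mA = 0.00797 × 10^3 uA = 7.97
  0.0888 mA = 0.0888 × 10^3 uA = 88.8
Sum: 5.98 + 1.88 + 9.57 + 7.97 + 88.8 = 114.2

114.2 uA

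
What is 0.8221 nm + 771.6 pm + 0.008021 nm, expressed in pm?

1601.721 pm

In pm:
  0.8221 nm = 0.8221 × 10³ pm = 822.1
  771.6 pm → 771.6
  0.008021 nm = 0.008021 × 10³ pm = 8.021
Sum: 822.1 + 771.6 + 8.021 = 1601.721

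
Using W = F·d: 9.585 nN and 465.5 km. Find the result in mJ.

4.4618175 mJ

9.585e-9 × 465.5e3 = 4461.8175e-6 J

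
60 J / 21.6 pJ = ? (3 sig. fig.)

2780000000000

(60) / (21.6 × 10⁻¹²) = 2.778 × 10¹²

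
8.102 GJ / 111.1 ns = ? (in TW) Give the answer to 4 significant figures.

(8.102 × 10⁹) / (111.1 × 10⁻⁹) = 0.0729253 × 10¹⁸ W

72930 TW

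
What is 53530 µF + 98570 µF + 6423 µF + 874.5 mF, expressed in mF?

1033.023 mF

In mF:
  53530 µF = 53530 × 10^-3 mF = 53.53
  98570 µF = 98570 × 10^-3 mF = 98.57
  6423 µF = 6423 × 10^-3 mF = 6.423
  874.5 mF → 874.5
Sum: 53.53 + 98.57 + 6.423 + 874.5 = 1033.023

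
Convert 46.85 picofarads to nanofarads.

0.04685 nanofarads

pico = 10^-12, nano = 10^-9; factor is 10^-3.
46.85 × 10^-3 = 0.04685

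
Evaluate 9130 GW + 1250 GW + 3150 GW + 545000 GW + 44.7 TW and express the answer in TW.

603.23 TW

In TW:
  9130 GW = 9130 × 10⁻³ TW = 9.13
  1250 GW = 1250 × 10⁻³ TW = 1.25
  3150 GW = 3150 × 10⁻³ TW = 3.15
  545000 GW = 545000 × 10⁻³ TW = 545
  44.7 TW → 44.7
Sum: 9.13 + 1.25 + 3.15 + 545 + 44.7 = 603.23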